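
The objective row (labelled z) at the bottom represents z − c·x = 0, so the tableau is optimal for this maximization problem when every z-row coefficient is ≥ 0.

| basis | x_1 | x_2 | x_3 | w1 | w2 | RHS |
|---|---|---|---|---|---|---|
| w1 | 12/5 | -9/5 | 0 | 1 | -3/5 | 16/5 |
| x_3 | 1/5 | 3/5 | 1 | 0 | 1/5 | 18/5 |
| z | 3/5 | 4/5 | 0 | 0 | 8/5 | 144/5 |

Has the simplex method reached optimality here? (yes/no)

yes

Every z-row coefficient is ≥ 0, so the tableau is optimal.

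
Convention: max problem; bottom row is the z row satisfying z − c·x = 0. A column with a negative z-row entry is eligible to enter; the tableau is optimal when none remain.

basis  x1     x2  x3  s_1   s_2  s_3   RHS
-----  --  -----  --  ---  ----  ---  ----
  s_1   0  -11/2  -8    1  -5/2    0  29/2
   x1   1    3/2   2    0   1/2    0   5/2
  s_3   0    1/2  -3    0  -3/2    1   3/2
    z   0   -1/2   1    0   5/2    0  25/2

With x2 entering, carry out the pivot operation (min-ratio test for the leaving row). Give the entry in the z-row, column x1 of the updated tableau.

1/3

Ratio test on column x2 — row 1: entry -11/2 ≤ 0; row 2: (5/2)/(3/2) = 5/3; row 3: (3/2)/(1/2) = 3. Minimum is 5/3 at row 2 (x1 leaves); pivot element 3/2.
Divide row 2 by 3/2; eliminate column x2 from the other rows.
z-row update in column x1: 0 − (-1/2)·(2/3) = 1/3.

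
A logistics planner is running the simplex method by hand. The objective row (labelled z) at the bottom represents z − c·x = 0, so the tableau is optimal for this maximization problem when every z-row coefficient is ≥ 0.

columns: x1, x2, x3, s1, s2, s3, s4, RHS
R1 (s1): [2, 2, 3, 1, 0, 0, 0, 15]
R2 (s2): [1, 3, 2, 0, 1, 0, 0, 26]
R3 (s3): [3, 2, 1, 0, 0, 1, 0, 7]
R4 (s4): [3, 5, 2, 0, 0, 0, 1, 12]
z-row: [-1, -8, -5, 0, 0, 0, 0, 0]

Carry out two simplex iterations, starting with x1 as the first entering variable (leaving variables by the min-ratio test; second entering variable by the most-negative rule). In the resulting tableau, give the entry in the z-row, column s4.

Ratio test on column x1 — row 1: 15/2 = 15/2; row 2: 26/1 = 26; row 3: 7/3 = 7/3; row 4: 12/3 = 4. Minimum is 7/3 at row 3 (s3 leaves); pivot element 3.
Divide row 3 by 3; eliminate column x1 from the other rows.
Second iteration: most negative z-row entry is -22/3 in column x2, so x2 enters.
Ratio test on column x2 — row 1: (31/3)/(2/3) = 31/2; row 2: (71/3)/(7/3) = 71/7; row 3: (7/3)/(2/3) = 7/2; row 4: 5/3 = 5/3. Minimum is 5/3 at row 4 (s4 leaves); pivot element 3.
Divide row 4 by 3; eliminate column x2 from the other rows.
After both pivots, the entry at the z-row, column s4 is 22/9.

22/9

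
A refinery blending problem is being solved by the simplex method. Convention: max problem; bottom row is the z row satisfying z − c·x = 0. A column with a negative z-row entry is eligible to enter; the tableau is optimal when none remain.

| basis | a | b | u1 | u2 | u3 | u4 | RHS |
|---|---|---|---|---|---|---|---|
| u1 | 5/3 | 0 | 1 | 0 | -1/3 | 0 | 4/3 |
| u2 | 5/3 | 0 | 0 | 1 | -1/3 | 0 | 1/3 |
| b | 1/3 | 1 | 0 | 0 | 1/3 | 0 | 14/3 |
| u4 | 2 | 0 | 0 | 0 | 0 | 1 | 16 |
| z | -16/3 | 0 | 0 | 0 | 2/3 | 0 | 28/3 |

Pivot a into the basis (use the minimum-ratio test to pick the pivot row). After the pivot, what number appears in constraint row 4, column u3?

Ratio test on column a — row 1: (4/3)/(5/3) = 4/5; row 2: (1/3)/(5/3) = 1/5; row 3: (14/3)/(1/3) = 14; row 4: 16/2 = 8. Minimum is 1/5 at row 2 (u2 leaves); pivot element 5/3.
Divide row 2 by 5/3; eliminate column a from the other rows.
Row 4 update in column u3: 0 − 2·(-1/5) = 2/5.

2/5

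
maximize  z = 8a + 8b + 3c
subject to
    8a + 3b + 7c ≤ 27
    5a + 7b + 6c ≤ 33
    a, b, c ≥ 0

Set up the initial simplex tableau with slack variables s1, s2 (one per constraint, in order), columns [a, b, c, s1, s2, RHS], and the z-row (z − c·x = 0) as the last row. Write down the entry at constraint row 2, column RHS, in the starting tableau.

33

The RHS of constraint 2 is b_2 = 33.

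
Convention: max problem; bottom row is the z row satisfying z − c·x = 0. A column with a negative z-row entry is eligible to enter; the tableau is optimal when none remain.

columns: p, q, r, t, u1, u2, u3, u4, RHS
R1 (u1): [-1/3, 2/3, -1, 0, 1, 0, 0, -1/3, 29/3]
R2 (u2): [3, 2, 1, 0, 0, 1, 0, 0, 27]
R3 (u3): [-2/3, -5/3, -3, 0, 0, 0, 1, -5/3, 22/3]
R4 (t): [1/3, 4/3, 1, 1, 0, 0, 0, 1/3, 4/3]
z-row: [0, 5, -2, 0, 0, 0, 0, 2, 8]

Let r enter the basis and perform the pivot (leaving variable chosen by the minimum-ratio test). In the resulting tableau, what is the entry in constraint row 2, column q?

2/3

Ratio test on column r — row 1: entry -1 ≤ 0; row 2: 27/1 = 27; row 3: entry -3 ≤ 0; row 4: (4/3)/1 = 4/3. Minimum is 4/3 at row 4 (t leaves); pivot element 1.
Divide row 4 by 1; eliminate column r from the other rows.
Row 2 update in column q: 2 − 1·(4/3) = 2/3.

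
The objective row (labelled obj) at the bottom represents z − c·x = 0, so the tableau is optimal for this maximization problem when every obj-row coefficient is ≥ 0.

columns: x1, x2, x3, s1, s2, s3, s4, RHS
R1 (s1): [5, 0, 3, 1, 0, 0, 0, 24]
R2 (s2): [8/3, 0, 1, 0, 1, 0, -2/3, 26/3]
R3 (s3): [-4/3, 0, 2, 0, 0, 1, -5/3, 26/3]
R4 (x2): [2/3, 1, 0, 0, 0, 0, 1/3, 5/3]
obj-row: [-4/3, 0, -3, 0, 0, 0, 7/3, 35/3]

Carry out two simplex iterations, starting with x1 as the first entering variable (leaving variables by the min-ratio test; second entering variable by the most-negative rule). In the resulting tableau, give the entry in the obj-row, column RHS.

21

Ratio test on column x1 — row 1: 24/5 = 24/5; row 2: (26/3)/(8/3) = 13/4; row 3: entry -4/3 ≤ 0; row 4: (5/3)/(2/3) = 5/2. Minimum is 5/2 at row 4 (x2 leaves); pivot element 2/3.
Divide row 4 by 2/3; eliminate column x1 from the other rows.
Second iteration: most negative obj-row entry is -3 in column x3, so x3 enters.
Ratio test on column x3 — row 1: (23/2)/3 = 23/6; row 2: 2/1 = 2; row 3: 12/2 = 6; row 4: entry 0 ≤ 0. Minimum is 2 at row 2 (s2 leaves); pivot element 1.
Divide row 2 by 1; eliminate column x3 from the other rows.
After both pivots, the entry at the obj-row, column RHS is 21.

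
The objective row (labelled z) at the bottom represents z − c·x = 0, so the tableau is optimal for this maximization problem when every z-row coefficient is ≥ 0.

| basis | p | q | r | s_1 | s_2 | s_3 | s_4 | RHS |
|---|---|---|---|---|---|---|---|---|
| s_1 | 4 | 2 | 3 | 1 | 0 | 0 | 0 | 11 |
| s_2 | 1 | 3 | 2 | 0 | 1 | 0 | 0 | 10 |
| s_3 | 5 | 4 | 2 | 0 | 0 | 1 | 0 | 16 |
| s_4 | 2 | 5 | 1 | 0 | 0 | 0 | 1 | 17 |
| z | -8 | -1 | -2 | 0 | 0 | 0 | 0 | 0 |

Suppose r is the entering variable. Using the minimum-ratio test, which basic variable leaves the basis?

Column r entries and ratios — s_1: 11/3 = 11/3; s_2: 10/2 = 5; s_3: 16/2 = 8; s_4: 17/1 = 17.
Smallest ratio is 11/3 in the row of s_1, so s_1 leaves.

s_1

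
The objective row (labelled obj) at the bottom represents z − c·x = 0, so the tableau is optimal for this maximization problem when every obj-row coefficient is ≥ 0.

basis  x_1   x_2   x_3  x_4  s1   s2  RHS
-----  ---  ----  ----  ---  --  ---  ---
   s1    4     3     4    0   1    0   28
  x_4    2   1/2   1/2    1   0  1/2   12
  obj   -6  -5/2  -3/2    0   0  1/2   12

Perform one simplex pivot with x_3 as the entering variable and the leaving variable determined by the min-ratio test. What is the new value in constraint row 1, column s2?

Ratio test on column x_3 — row 1: 28/4 = 7; row 2: 12/(1/2) = 24. Minimum is 7 at row 1 (s1 leaves); pivot element 4.
Divide row 1 by 4; eliminate column x_3 from the other rows.
In the new row 1, the s2 entry is the old entry divided by the pivot: 0/4 = 0.

0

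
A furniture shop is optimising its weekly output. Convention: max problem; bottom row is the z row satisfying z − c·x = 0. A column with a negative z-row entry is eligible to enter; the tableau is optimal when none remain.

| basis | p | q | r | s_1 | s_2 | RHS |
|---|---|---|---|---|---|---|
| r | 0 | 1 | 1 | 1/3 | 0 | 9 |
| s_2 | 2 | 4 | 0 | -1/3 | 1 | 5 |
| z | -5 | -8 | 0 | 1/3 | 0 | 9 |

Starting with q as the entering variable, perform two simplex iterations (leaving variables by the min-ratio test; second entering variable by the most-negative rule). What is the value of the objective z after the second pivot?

Ratio test on column q — row 1: 9/1 = 9; row 2: 5/4 = 5/4. Minimum is 5/4 at row 2 (s_2 leaves); pivot element 4.
Pivot on row 2; the z-row RHS becomes 9 − (-8)·(5/4) = 19.
Next entering variable (most negative z-row entry -1): p.
Ratio test on column p — row 1: entry -1/2 ≤ 0; row 2: (5/4)/(1/2) = 5/2. Minimum is 5/2 at row 2 (q leaves); pivot element 1/2.
After the second pivot the z-row RHS is 19 − (-1)·(5/2) = 43/2.

43/2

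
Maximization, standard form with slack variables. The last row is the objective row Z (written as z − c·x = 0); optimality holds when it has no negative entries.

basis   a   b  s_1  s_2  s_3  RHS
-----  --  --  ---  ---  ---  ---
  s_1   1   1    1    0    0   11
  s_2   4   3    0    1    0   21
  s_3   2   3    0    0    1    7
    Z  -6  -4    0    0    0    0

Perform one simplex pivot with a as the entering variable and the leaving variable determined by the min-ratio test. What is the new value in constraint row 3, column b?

3/2

Ratio test on column a — row 1: 11/1 = 11; row 2: 21/4 = 21/4; row 3: 7/2 = 7/2. Minimum is 7/2 at row 3 (s_3 leaves); pivot element 2.
Divide row 3 by 2; eliminate column a from the other rows.
In the new row 3, the b entry is the old entry divided by the pivot: 3/2 = 3/2.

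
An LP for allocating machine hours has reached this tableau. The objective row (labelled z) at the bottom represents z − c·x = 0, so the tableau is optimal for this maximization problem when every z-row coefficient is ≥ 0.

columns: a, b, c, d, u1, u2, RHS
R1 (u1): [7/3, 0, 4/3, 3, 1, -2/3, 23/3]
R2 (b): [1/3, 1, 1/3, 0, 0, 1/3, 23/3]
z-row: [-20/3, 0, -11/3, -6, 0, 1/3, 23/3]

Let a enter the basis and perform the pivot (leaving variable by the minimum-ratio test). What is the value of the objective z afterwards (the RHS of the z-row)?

207/7

Ratio test on column a — row 1: (23/3)/(7/3) = 23/7; row 2: (23/3)/(1/3) = 23. Minimum is 23/7 at row 1 (u1 leaves); pivot element 7/3.
Pivot on row 1; the z-row RHS becomes 23/3 − (-20/3)·(23/7) = 207/7.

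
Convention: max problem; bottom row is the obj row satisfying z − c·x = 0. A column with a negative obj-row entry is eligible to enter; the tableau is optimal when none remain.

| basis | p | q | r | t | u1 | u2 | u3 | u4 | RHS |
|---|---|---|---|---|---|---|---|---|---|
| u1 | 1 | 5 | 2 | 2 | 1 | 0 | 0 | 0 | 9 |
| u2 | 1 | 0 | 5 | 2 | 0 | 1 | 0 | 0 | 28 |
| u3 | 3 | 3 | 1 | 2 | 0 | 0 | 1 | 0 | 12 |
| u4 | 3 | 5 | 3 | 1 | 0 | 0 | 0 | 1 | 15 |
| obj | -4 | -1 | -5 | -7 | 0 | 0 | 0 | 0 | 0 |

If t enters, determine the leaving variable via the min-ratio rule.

u1

Column t entries and ratios — u1: 9/2 = 9/2; u2: 28/2 = 14; u3: 12/2 = 6; u4: 15/1 = 15.
Smallest ratio is 9/2 in the row of u1, so u1 leaves.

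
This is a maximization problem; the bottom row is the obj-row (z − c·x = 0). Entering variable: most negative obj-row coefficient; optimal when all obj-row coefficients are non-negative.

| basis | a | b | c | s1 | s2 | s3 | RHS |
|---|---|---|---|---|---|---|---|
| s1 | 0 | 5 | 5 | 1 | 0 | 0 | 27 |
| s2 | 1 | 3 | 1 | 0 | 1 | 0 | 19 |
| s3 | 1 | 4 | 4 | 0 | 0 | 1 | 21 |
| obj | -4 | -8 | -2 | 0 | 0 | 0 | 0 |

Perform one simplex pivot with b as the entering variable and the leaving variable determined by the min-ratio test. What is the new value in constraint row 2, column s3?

Ratio test on column b — row 1: 27/5 = 27/5; row 2: 19/3 = 19/3; row 3: 21/4 = 21/4. Minimum is 21/4 at row 3 (s3 leaves); pivot element 4.
Divide row 3 by 4; eliminate column b from the other rows.
Row 2 update in column s3: 0 − 3·(1/4) = -3/4.

-3/4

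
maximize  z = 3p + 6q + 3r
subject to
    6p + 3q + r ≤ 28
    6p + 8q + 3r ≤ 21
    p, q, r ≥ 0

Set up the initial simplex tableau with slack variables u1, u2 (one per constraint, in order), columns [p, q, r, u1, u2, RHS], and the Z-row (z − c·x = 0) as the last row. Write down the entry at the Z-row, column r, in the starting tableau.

-3

The Z-row carries the negated objective coefficients: the r entry is -3.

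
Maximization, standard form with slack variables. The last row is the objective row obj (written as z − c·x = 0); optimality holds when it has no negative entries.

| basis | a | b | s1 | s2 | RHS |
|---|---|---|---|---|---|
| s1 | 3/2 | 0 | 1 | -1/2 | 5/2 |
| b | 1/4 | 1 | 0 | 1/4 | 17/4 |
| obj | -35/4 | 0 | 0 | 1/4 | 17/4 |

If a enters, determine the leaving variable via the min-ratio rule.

s1

Column a entries and ratios — s1: (5/2)/(3/2) = 5/3; b: (17/4)/(1/4) = 17.
Smallest ratio is 5/3 in the row of s1, so s1 leaves.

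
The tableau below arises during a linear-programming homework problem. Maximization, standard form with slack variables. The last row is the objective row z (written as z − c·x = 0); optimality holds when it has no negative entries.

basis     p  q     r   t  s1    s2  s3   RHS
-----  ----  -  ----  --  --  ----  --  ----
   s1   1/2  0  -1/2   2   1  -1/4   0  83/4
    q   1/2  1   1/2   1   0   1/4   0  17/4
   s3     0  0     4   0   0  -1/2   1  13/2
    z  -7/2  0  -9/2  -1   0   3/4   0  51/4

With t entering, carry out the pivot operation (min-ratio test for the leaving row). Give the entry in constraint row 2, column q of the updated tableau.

Ratio test on column t — row 1: (83/4)/2 = 83/8; row 2: (17/4)/1 = 17/4; row 3: entry 0 ≤ 0. Minimum is 17/4 at row 2 (q leaves); pivot element 1.
Divide row 2 by 1; eliminate column t from the other rows.
In the new row 2, the q entry is the old entry divided by the pivot: 1/1 = 1.

1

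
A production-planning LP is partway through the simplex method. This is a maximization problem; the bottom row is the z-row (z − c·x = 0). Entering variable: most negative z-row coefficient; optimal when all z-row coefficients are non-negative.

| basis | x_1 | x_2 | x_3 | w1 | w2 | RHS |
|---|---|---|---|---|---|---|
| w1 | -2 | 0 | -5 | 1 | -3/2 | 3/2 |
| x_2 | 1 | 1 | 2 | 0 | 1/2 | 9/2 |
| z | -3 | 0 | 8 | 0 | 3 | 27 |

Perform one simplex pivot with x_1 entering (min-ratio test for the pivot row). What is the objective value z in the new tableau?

81/2

Ratio test on column x_1 — row 1: entry -2 ≤ 0; row 2: (9/2)/1 = 9/2. Minimum is 9/2 at row 2 (x_2 leaves); pivot element 1.
Pivot on row 2; the z-row RHS becomes 27 − (-3)·(9/2) = 81/2.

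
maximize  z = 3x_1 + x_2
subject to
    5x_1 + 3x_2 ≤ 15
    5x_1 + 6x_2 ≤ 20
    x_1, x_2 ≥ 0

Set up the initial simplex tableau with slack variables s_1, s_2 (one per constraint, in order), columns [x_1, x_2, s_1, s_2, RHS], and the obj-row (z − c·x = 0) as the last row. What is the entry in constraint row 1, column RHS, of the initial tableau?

15

The RHS of constraint 1 is b_1 = 15.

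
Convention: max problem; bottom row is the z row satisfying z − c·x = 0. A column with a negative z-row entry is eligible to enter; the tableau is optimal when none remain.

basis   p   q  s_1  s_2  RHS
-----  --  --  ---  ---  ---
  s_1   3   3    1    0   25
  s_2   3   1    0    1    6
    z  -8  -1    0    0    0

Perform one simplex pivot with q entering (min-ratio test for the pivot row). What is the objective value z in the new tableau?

Ratio test on column q — row 1: 25/3 = 25/3; row 2: 6/1 = 6. Minimum is 6 at row 2 (s_2 leaves); pivot element 1.
Pivot on row 2; the z-row RHS becomes 0 − (-1)·6 = 6.

6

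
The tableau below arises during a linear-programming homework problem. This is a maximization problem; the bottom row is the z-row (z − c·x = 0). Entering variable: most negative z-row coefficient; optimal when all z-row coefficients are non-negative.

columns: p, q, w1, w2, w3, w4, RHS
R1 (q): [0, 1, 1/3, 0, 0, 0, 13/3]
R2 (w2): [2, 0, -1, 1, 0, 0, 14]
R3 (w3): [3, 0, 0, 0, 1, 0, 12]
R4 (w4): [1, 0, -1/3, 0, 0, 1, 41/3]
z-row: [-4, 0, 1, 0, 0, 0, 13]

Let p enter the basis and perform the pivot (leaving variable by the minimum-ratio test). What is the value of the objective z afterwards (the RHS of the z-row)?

29

Ratio test on column p — row 1: entry 0 ≤ 0; row 2: 14/2 = 7; row 3: 12/3 = 4; row 4: (41/3)/1 = 41/3. Minimum is 4 at row 3 (w3 leaves); pivot element 3.
Pivot on row 3; the z-row RHS becomes 13 − (-4)·4 = 29.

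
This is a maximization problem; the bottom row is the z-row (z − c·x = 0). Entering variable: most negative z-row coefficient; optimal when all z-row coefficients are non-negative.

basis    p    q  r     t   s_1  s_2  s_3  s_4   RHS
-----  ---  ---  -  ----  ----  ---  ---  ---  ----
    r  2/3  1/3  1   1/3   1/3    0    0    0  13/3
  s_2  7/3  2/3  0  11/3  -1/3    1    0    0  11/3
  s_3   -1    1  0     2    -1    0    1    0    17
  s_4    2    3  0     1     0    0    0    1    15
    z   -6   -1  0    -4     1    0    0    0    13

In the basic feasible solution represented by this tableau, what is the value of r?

13/3

r is basic (row 1); its value is the RHS of that row, 13/3.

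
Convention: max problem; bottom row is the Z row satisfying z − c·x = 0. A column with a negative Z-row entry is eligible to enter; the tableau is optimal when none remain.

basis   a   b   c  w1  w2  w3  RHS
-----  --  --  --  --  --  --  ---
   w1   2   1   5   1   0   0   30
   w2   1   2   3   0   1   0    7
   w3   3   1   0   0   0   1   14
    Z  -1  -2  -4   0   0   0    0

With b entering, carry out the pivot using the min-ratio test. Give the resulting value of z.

Ratio test on column b — row 1: 30/1 = 30; row 2: 7/2 = 7/2; row 3: 14/1 = 14. Minimum is 7/2 at row 2 (w2 leaves); pivot element 2.
Pivot on row 2; the Z-row RHS becomes 0 − (-2)·(7/2) = 7.

7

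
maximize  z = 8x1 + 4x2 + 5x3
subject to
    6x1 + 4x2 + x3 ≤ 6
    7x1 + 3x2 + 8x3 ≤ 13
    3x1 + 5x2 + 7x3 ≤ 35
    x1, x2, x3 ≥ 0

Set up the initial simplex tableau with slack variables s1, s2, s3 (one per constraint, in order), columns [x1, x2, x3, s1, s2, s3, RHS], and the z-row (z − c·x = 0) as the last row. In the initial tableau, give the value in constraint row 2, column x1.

7

Constraint 2 has coefficient 7 on x1.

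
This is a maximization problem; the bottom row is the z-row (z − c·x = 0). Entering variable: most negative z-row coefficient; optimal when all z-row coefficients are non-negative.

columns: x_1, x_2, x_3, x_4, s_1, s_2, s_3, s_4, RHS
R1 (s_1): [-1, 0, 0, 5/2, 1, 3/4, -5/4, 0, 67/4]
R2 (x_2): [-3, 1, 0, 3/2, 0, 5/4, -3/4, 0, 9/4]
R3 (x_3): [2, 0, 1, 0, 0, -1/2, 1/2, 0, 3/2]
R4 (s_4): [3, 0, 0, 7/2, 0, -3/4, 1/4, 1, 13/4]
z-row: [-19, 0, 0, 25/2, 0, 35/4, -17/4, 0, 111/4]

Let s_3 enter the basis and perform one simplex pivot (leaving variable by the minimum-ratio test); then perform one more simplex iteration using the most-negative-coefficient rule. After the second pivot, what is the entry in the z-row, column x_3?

19/2

Ratio test on column s_3 — row 1: entry -5/4 ≤ 0; row 2: entry -3/4 ≤ 0; row 3: (3/2)/(1/2) = 3; row 4: (13/4)/(1/4) = 13. Minimum is 3 at row 3 (x_3 leaves); pivot element 1/2.
Divide row 3 by 1/2; eliminate column s_3 from the other rows.
Second iteration: most negative z-row entry is -2 in column x_1, so x_1 enters.
Ratio test on column x_1 — row 1: (41/2)/4 = 41/8; row 2: entry 0 ≤ 0; row 3: 3/4 = 3/4; row 4: (5/2)/2 = 5/4. Minimum is 3/4 at row 3 (s_3 leaves); pivot element 4.
Divide row 3 by 4; eliminate column x_1 from the other rows.
After both pivots, the entry at the z-row, column x_3 is 19/2.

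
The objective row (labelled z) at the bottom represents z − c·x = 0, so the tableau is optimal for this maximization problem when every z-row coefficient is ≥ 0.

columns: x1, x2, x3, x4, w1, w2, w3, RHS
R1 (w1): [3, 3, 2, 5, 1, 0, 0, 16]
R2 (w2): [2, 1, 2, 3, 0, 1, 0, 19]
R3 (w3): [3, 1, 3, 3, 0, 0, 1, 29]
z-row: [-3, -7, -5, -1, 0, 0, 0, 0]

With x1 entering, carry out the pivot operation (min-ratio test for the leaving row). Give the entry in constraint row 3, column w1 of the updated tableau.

Ratio test on column x1 — row 1: 16/3 = 16/3; row 2: 19/2 = 19/2; row 3: 29/3 = 29/3. Minimum is 16/3 at row 1 (w1 leaves); pivot element 3.
Divide row 1 by 3; eliminate column x1 from the other rows.
Row 3 update in column w1: 0 − 3·(1/3) = -1.

-1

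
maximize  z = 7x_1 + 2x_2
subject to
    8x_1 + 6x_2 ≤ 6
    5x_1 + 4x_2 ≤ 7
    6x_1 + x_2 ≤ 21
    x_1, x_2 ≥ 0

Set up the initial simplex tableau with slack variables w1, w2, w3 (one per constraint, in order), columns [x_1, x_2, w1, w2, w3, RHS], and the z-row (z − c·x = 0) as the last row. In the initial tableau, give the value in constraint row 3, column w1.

0

Slack w1 belongs to constraint 1; its column is the unit vector e_1, so the entry in row 3 is 0.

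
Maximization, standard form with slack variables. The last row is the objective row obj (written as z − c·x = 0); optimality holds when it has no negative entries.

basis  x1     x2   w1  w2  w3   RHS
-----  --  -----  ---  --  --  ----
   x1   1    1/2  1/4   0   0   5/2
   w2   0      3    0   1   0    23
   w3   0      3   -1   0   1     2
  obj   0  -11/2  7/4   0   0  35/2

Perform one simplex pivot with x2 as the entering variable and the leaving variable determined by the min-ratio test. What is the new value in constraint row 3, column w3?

Ratio test on column x2 — row 1: (5/2)/(1/2) = 5; row 2: 23/3 = 23/3; row 3: 2/3 = 2/3. Minimum is 2/3 at row 3 (w3 leaves); pivot element 3.
Divide row 3 by 3; eliminate column x2 from the other rows.
In the new row 3, the w3 entry is the old entry divided by the pivot: 1/3 = 1/3.

1/3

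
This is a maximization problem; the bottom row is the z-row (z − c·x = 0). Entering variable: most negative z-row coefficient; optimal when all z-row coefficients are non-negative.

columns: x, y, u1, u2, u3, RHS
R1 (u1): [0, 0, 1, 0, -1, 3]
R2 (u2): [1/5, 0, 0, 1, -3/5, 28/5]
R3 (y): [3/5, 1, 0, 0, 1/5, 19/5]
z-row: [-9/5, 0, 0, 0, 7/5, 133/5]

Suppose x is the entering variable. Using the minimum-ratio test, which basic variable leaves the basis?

y

Column x entries and ratios — u1: 0 ≤ 0, skip; u2: (28/5)/(1/5) = 28; y: (19/5)/(3/5) = 19/3.
Smallest ratio is 19/3 in the row of y, so y leaves.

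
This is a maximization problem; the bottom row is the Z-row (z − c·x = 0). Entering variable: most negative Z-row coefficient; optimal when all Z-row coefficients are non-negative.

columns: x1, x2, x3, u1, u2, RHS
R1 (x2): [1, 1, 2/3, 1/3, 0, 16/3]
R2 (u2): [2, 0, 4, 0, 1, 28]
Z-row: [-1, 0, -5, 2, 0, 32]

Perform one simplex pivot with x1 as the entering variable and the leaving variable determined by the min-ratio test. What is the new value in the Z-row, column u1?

Ratio test on column x1 — row 1: (16/3)/1 = 16/3; row 2: 28/2 = 14. Minimum is 16/3 at row 1 (x2 leaves); pivot element 1.
Divide row 1 by 1; eliminate column x1 from the other rows.
Z-row update in column u1: 2 − (-1)·(1/3) = 7/3.

7/3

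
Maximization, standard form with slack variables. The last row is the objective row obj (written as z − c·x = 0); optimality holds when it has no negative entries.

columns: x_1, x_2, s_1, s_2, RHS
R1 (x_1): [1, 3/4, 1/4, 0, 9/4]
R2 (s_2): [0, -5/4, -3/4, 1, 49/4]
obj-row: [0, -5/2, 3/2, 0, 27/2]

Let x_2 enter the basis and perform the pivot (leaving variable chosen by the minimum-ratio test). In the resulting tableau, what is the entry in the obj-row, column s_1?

7/3

Ratio test on column x_2 — row 1: (9/4)/(3/4) = 3; row 2: entry -5/4 ≤ 0. Minimum is 3 at row 1 (x_1 leaves); pivot element 3/4.
Divide row 1 by 3/4; eliminate column x_2 from the other rows.
obj-row update in column s_1: 3/2 − (-5/2)·(1/3) = 7/3.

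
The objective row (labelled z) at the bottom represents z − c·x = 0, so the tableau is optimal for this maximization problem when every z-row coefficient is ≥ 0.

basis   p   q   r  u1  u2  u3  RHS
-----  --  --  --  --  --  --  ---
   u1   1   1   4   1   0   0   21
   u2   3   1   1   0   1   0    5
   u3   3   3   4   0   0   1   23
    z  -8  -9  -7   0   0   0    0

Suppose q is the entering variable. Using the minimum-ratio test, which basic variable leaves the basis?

u2

Column q entries and ratios — u1: 21/1 = 21; u2: 5/1 = 5; u3: 23/3 = 23/3.
Smallest ratio is 5 in the row of u2, so u2 leaves.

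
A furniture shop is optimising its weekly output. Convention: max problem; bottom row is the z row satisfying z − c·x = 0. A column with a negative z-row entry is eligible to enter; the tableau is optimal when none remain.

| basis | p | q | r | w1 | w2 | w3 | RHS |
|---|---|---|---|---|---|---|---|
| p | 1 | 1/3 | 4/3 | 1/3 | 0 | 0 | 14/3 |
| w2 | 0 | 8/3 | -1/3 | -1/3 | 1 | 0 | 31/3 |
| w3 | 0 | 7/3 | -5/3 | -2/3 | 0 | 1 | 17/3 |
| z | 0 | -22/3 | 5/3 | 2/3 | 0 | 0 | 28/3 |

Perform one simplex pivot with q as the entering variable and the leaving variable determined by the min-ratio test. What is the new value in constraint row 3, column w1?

Ratio test on column q — row 1: (14/3)/(1/3) = 14; row 2: (31/3)/(8/3) = 31/8; row 3: (17/3)/(7/3) = 17/7. Minimum is 17/7 at row 3 (w3 leaves); pivot element 7/3.
Divide row 3 by 7/3; eliminate column q from the other rows.
In the new row 3, the w1 entry is the old entry divided by the pivot: (-2/3)/(7/3) = -2/7.

-2/7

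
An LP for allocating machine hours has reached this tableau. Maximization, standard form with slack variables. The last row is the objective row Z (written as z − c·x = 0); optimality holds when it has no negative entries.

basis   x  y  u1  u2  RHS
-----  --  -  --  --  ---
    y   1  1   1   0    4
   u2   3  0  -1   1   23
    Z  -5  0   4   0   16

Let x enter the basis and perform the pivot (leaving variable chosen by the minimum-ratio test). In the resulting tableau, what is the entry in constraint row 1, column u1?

Ratio test on column x — row 1: 4/1 = 4; row 2: 23/3 = 23/3. Minimum is 4 at row 1 (y leaves); pivot element 1.
Divide row 1 by 1; eliminate column x from the other rows.
In the new row 1, the u1 entry is the old entry divided by the pivot: 1/1 = 1.

1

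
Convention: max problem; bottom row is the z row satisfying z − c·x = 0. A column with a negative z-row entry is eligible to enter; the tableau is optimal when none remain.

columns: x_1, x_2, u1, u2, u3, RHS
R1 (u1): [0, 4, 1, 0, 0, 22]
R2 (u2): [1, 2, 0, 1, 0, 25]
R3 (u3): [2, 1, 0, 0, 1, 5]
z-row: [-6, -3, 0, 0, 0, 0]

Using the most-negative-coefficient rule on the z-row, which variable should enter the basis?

Negative z-row entries: x_1: -6, x_2: -3.
The most negative is -6 in column x_1, so x_1 enters.

x_1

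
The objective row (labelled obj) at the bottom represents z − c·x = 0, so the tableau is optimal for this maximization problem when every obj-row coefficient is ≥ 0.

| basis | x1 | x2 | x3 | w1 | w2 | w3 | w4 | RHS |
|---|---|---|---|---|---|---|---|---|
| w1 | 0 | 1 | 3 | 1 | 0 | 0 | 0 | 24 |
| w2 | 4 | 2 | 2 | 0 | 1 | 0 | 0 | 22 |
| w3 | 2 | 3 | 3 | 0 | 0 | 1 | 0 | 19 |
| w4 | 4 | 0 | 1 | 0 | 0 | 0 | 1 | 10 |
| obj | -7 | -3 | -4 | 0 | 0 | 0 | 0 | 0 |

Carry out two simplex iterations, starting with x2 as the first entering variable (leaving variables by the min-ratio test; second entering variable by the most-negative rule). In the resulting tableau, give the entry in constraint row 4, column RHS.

Ratio test on column x2 — row 1: 24/1 = 24; row 2: 22/2 = 11; row 3: 19/3 = 19/3; row 4: entry 0 ≤ 0. Minimum is 19/3 at row 3 (w3 leaves); pivot element 3.
Divide row 3 by 3; eliminate column x2 from the other rows.
Second iteration: most negative obj-row entry is -5 in column x1, so x1 enters.
Ratio test on column x1 — row 1: entry -2/3 ≤ 0; row 2: (28/3)/(8/3) = 7/2; row 3: (19/3)/(2/3) = 19/2; row 4: 10/4 = 5/2. Minimum is 5/2 at row 4 (w4 leaves); pivot element 4.
Divide row 4 by 4; eliminate column x1 from the other rows.
After both pivots, the entry at constraint row 4, column RHS is 5/2.

5/2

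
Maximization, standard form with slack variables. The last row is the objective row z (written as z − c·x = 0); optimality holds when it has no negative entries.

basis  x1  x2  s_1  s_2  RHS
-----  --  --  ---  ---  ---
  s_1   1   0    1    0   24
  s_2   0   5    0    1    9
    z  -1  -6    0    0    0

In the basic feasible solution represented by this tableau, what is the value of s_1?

s_1 is basic (row 1); its value is the RHS of that row, 24.

24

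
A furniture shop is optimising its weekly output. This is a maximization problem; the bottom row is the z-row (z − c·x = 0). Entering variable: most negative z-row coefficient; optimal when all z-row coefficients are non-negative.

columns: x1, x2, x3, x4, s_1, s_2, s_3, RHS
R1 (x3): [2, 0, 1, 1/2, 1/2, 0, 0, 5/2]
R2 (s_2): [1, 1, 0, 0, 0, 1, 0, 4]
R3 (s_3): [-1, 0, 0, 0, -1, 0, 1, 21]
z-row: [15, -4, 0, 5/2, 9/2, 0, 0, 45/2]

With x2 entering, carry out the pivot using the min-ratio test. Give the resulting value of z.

Ratio test on column x2 — row 1: entry 0 ≤ 0; row 2: 4/1 = 4; row 3: entry 0 ≤ 0. Minimum is 4 at row 2 (s_2 leaves); pivot element 1.
Pivot on row 2; the z-row RHS becomes 45/2 − (-4)·4 = 77/2.

77/2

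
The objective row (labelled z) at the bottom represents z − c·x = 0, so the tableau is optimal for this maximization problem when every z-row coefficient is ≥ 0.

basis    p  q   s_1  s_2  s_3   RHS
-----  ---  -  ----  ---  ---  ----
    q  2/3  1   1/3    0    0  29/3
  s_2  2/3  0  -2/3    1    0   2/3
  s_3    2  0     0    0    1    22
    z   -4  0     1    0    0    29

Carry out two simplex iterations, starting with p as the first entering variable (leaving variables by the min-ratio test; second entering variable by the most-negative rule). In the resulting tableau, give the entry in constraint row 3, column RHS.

2

Ratio test on column p — row 1: (29/3)/(2/3) = 29/2; row 2: (2/3)/(2/3) = 1; row 3: 22/2 = 11. Minimum is 1 at row 2 (s_2 leaves); pivot element 2/3.
Divide row 2 by 2/3; eliminate column p from the other rows.
Second iteration: most negative z-row entry is -3 in column s_1, so s_1 enters.
Ratio test on column s_1 — row 1: 9/1 = 9; row 2: entry -1 ≤ 0; row 3: 20/2 = 10. Minimum is 9 at row 1 (q leaves); pivot element 1.
Divide row 1 by 1; eliminate column s_1 from the other rows.
After both pivots, the entry at constraint row 3, column RHS is 2.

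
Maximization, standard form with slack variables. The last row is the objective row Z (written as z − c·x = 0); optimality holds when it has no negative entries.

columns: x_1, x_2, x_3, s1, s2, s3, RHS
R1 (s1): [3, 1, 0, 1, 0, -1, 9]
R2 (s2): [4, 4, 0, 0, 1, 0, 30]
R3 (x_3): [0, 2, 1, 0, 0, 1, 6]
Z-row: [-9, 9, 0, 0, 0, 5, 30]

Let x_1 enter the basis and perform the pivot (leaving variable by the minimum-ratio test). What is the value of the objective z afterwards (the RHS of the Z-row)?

Ratio test on column x_1 — row 1: 9/3 = 3; row 2: 30/4 = 15/2; row 3: entry 0 ≤ 0. Minimum is 3 at row 1 (s1 leaves); pivot element 3.
Pivot on row 1; the Z-row RHS becomes 30 − (-9)·3 = 57.

57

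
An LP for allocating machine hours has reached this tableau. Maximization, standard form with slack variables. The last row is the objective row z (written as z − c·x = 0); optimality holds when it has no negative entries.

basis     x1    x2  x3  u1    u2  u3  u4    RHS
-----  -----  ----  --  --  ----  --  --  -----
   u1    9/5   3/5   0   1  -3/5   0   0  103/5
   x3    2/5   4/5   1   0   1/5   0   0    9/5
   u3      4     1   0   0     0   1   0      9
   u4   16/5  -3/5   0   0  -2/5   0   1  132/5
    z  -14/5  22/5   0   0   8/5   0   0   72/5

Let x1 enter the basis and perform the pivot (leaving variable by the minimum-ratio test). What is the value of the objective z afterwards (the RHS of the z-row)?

Ratio test on column x1 — row 1: (103/5)/(9/5) = 103/9; row 2: (9/5)/(2/5) = 9/2; row 3: 9/4 = 9/4; row 4: (132/5)/(16/5) = 33/4. Minimum is 9/4 at row 3 (u3 leaves); pivot element 4.
Pivot on row 3; the z-row RHS becomes 72/5 − (-14/5)·(9/4) = 207/10.

207/10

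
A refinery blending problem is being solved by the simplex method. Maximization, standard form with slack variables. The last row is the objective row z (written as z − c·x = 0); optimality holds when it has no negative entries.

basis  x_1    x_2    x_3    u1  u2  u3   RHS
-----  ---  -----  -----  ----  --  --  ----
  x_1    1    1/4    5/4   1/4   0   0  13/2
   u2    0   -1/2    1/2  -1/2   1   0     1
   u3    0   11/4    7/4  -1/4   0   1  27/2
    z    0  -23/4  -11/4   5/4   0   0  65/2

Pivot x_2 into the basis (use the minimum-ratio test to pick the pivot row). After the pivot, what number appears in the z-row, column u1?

8/11

Ratio test on column x_2 — row 1: (13/2)/(1/4) = 26; row 2: entry -1/2 ≤ 0; row 3: (27/2)/(11/4) = 54/11. Minimum is 54/11 at row 3 (u3 leaves); pivot element 11/4.
Divide row 3 by 11/4; eliminate column x_2 from the other rows.
z-row update in column u1: 5/4 − (-23/4)·(-1/11) = 8/11.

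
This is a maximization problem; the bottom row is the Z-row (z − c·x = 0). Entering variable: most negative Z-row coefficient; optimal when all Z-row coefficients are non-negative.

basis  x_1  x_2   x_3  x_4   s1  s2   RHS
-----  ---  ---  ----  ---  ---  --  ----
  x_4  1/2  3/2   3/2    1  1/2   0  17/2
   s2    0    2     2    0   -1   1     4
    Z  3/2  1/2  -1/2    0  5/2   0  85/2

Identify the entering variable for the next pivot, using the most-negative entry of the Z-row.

Negative Z-row entries: x_3: -1/2.
The most negative is -1/2 in column x_3, so x_3 enters.

x_3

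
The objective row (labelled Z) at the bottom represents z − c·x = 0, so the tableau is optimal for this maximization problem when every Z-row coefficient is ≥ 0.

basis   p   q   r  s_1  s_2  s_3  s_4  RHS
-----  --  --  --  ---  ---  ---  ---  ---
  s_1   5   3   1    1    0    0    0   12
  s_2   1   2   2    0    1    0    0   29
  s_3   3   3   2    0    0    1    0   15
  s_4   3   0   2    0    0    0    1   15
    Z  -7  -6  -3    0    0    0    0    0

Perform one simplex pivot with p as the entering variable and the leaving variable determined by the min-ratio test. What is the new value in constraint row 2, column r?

9/5

Ratio test on column p — row 1: 12/5 = 12/5; row 2: 29/1 = 29; row 3: 15/3 = 5; row 4: 15/3 = 5. Minimum is 12/5 at row 1 (s_1 leaves); pivot element 5.
Divide row 1 by 5; eliminate column p from the other rows.
Row 2 update in column r: 2 − 1·(1/5) = 9/5.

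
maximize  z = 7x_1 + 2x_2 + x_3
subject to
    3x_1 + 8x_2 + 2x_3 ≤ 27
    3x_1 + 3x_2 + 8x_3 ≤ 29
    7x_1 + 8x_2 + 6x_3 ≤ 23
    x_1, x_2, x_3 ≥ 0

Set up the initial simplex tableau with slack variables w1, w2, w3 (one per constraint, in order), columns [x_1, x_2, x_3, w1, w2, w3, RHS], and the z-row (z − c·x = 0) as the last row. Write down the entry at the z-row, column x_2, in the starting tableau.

-2

The z-row carries the negated objective coefficients: the x_2 entry is -2.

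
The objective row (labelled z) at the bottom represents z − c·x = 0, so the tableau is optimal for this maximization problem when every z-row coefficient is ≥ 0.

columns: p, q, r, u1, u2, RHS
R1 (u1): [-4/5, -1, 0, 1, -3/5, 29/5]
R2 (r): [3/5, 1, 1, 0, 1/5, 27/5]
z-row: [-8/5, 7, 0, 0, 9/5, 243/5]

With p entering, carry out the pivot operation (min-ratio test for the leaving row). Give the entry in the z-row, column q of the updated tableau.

Ratio test on column p — row 1: entry -4/5 ≤ 0; row 2: (27/5)/(3/5) = 9. Minimum is 9 at row 2 (r leaves); pivot element 3/5.
Divide row 2 by 3/5; eliminate column p from the other rows.
z-row update in column q: 7 − (-8/5)·(5/3) = 29/3.

29/3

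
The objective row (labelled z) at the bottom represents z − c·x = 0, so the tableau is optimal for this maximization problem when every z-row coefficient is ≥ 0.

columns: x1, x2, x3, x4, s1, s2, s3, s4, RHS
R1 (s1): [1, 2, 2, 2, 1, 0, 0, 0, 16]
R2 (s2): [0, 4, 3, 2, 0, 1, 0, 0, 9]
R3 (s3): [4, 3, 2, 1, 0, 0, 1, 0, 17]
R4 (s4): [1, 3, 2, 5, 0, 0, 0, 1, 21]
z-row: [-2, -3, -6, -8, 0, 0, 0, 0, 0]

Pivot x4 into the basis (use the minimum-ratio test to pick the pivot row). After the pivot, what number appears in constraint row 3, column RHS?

64/5

Ratio test on column x4 — row 1: 16/2 = 8; row 2: 9/2 = 9/2; row 3: 17/1 = 17; row 4: 21/5 = 21/5. Minimum is 21/5 at row 4 (s4 leaves); pivot element 5.
Divide row 4 by 5; eliminate column x4 from the other rows.
Row 3 update in column RHS: 17 − 1·(21/5) = 64/5.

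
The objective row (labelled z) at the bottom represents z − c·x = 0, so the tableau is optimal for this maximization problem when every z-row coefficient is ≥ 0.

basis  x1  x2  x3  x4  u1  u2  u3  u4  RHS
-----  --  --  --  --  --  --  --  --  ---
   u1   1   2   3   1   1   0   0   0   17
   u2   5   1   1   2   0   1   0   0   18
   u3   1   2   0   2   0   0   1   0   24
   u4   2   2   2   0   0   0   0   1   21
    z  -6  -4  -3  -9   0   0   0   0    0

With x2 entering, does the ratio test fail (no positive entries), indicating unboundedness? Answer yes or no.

no

Column x2 has positive entries in row(s) 1, 2, 3, 4, so the ratio test bounds it — not unbounded.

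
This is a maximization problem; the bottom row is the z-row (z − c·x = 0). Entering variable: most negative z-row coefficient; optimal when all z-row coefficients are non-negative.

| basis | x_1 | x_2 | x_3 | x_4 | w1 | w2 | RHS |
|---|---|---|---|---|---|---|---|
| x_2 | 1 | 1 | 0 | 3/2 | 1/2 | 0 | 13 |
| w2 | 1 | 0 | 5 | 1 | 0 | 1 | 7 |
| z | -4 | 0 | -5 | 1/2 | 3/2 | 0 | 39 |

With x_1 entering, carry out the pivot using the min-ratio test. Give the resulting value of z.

Ratio test on column x_1 — row 1: 13/1 = 13; row 2: 7/1 = 7. Minimum is 7 at row 2 (w2 leaves); pivot element 1.
Pivot on row 2; the z-row RHS becomes 39 − (-4)·7 = 67.

67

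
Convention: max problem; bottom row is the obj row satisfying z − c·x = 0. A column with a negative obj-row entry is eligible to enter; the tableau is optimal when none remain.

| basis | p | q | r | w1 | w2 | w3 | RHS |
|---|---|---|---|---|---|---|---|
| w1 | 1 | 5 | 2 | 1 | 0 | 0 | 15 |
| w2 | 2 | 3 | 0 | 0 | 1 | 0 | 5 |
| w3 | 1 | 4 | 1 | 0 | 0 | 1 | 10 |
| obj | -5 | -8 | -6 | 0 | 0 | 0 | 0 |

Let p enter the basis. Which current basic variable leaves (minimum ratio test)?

Column p entries and ratios — w1: 15/1 = 15; w2: 5/2 = 5/2; w3: 10/1 = 10.
Smallest ratio is 5/2 in the row of w2, so w2 leaves.

w2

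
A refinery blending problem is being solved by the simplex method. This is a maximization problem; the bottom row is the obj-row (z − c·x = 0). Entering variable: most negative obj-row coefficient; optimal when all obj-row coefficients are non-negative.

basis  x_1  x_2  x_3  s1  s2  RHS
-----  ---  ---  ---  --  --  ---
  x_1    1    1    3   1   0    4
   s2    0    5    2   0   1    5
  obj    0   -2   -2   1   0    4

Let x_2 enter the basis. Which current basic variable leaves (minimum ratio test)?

s2

Column x_2 entries and ratios — x_1: 4/1 = 4; s2: 5/5 = 1.
Smallest ratio is 1 in the row of s2, so s2 leaves.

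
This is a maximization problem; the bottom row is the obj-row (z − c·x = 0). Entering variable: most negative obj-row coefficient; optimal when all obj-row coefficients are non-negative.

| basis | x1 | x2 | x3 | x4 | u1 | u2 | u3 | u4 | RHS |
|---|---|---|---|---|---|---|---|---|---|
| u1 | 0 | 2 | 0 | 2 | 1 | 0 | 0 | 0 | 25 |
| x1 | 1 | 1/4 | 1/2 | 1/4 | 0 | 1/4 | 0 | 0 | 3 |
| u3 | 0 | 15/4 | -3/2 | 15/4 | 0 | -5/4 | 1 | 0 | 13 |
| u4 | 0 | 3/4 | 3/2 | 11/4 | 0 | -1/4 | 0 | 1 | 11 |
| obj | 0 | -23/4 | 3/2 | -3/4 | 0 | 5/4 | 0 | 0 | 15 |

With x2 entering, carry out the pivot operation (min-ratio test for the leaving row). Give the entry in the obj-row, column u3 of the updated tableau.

Ratio test on column x2 — row 1: 25/2 = 25/2; row 2: 3/(1/4) = 12; row 3: 13/(15/4) = 52/15; row 4: 11/(3/4) = 44/3. Minimum is 52/15 at row 3 (u3 leaves); pivot element 15/4.
Divide row 3 by 15/4; eliminate column x2 from the other rows.
obj-row update in column u3: 0 − (-23/4)·(4/15) = 23/15.

23/15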